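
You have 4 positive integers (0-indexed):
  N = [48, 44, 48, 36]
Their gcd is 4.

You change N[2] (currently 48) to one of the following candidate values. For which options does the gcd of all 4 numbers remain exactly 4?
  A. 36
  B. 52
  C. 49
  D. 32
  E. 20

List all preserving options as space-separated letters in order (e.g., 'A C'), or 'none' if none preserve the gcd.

Answer: A B D E

Derivation:
Old gcd = 4; gcd of others (without N[2]) = 4
New gcd for candidate v: gcd(4, v). Preserves old gcd iff gcd(4, v) = 4.
  Option A: v=36, gcd(4,36)=4 -> preserves
  Option B: v=52, gcd(4,52)=4 -> preserves
  Option C: v=49, gcd(4,49)=1 -> changes
  Option D: v=32, gcd(4,32)=4 -> preserves
  Option E: v=20, gcd(4,20)=4 -> preserves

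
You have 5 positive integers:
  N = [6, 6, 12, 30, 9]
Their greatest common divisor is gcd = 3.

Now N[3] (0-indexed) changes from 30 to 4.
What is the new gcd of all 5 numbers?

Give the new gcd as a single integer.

Answer: 1

Derivation:
Numbers: [6, 6, 12, 30, 9], gcd = 3
Change: index 3, 30 -> 4
gcd of the OTHER numbers (without index 3): gcd([6, 6, 12, 9]) = 3
New gcd = gcd(g_others, new_val) = gcd(3, 4) = 1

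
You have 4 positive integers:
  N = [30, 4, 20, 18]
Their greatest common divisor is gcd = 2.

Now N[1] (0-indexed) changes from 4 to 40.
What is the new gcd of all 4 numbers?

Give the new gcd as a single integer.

Numbers: [30, 4, 20, 18], gcd = 2
Change: index 1, 4 -> 40
gcd of the OTHER numbers (without index 1): gcd([30, 20, 18]) = 2
New gcd = gcd(g_others, new_val) = gcd(2, 40) = 2

Answer: 2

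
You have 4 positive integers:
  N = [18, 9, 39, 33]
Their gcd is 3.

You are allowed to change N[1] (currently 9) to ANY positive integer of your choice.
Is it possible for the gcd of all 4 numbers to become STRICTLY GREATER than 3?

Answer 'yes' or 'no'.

Current gcd = 3
gcd of all OTHER numbers (without N[1]=9): gcd([18, 39, 33]) = 3
The new gcd after any change is gcd(3, new_value).
This can be at most 3.
Since 3 = old gcd 3, the gcd can only stay the same or decrease.

Answer: no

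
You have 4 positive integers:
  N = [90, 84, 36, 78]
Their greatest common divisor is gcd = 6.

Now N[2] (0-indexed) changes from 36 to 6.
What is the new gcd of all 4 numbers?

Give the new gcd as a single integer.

Answer: 6

Derivation:
Numbers: [90, 84, 36, 78], gcd = 6
Change: index 2, 36 -> 6
gcd of the OTHER numbers (without index 2): gcd([90, 84, 78]) = 6
New gcd = gcd(g_others, new_val) = gcd(6, 6) = 6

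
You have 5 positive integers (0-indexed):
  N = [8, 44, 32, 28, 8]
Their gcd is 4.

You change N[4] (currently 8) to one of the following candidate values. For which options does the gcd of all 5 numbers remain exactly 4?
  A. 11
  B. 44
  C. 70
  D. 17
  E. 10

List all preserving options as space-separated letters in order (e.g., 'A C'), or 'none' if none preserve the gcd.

Answer: B

Derivation:
Old gcd = 4; gcd of others (without N[4]) = 4
New gcd for candidate v: gcd(4, v). Preserves old gcd iff gcd(4, v) = 4.
  Option A: v=11, gcd(4,11)=1 -> changes
  Option B: v=44, gcd(4,44)=4 -> preserves
  Option C: v=70, gcd(4,70)=2 -> changes
  Option D: v=17, gcd(4,17)=1 -> changes
  Option E: v=10, gcd(4,10)=2 -> changes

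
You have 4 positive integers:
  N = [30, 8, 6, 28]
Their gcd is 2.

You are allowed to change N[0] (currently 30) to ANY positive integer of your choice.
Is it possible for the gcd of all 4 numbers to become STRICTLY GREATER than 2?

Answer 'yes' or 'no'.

Answer: no

Derivation:
Current gcd = 2
gcd of all OTHER numbers (without N[0]=30): gcd([8, 6, 28]) = 2
The new gcd after any change is gcd(2, new_value).
This can be at most 2.
Since 2 = old gcd 2, the gcd can only stay the same or decrease.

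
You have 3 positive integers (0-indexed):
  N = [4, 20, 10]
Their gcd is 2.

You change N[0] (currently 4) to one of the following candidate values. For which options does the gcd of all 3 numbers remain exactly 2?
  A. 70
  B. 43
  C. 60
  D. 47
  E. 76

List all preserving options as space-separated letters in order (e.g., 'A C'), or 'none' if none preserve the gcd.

Answer: E

Derivation:
Old gcd = 2; gcd of others (without N[0]) = 10
New gcd for candidate v: gcd(10, v). Preserves old gcd iff gcd(10, v) = 2.
  Option A: v=70, gcd(10,70)=10 -> changes
  Option B: v=43, gcd(10,43)=1 -> changes
  Option C: v=60, gcd(10,60)=10 -> changes
  Option D: v=47, gcd(10,47)=1 -> changes
  Option E: v=76, gcd(10,76)=2 -> preserves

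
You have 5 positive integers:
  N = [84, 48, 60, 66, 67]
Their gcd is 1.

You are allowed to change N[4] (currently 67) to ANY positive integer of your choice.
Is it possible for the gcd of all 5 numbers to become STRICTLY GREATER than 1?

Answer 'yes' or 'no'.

Current gcd = 1
gcd of all OTHER numbers (without N[4]=67): gcd([84, 48, 60, 66]) = 6
The new gcd after any change is gcd(6, new_value).
This can be at most 6.
Since 6 > old gcd 1, the gcd CAN increase (e.g., set N[4] = 6).

Answer: yes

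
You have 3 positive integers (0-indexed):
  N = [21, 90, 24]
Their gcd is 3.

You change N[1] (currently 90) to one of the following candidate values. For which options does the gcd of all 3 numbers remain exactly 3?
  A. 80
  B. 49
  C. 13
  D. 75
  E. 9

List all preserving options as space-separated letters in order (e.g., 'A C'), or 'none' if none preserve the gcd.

Old gcd = 3; gcd of others (without N[1]) = 3
New gcd for candidate v: gcd(3, v). Preserves old gcd iff gcd(3, v) = 3.
  Option A: v=80, gcd(3,80)=1 -> changes
  Option B: v=49, gcd(3,49)=1 -> changes
  Option C: v=13, gcd(3,13)=1 -> changes
  Option D: v=75, gcd(3,75)=3 -> preserves
  Option E: v=9, gcd(3,9)=3 -> preserves

Answer: D E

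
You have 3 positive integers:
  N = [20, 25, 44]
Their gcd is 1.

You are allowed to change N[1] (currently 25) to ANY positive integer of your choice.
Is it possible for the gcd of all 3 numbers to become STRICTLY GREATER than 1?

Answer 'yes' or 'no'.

Answer: yes

Derivation:
Current gcd = 1
gcd of all OTHER numbers (without N[1]=25): gcd([20, 44]) = 4
The new gcd after any change is gcd(4, new_value).
This can be at most 4.
Since 4 > old gcd 1, the gcd CAN increase (e.g., set N[1] = 4).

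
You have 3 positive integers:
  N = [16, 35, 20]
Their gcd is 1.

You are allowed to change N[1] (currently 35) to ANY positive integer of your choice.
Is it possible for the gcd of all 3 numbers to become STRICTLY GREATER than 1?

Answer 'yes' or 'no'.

Current gcd = 1
gcd of all OTHER numbers (without N[1]=35): gcd([16, 20]) = 4
The new gcd after any change is gcd(4, new_value).
This can be at most 4.
Since 4 > old gcd 1, the gcd CAN increase (e.g., set N[1] = 4).

Answer: yes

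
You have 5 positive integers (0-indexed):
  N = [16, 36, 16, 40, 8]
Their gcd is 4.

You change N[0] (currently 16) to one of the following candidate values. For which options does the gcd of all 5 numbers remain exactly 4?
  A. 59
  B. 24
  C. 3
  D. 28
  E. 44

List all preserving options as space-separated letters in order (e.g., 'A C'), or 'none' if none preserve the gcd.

Answer: B D E

Derivation:
Old gcd = 4; gcd of others (without N[0]) = 4
New gcd for candidate v: gcd(4, v). Preserves old gcd iff gcd(4, v) = 4.
  Option A: v=59, gcd(4,59)=1 -> changes
  Option B: v=24, gcd(4,24)=4 -> preserves
  Option C: v=3, gcd(4,3)=1 -> changes
  Option D: v=28, gcd(4,28)=4 -> preserves
  Option E: v=44, gcd(4,44)=4 -> preserves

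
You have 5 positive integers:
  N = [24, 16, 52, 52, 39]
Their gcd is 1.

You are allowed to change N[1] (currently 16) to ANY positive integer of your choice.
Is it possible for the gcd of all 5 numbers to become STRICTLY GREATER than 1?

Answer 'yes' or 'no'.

Current gcd = 1
gcd of all OTHER numbers (without N[1]=16): gcd([24, 52, 52, 39]) = 1
The new gcd after any change is gcd(1, new_value).
This can be at most 1.
Since 1 = old gcd 1, the gcd can only stay the same or decrease.

Answer: no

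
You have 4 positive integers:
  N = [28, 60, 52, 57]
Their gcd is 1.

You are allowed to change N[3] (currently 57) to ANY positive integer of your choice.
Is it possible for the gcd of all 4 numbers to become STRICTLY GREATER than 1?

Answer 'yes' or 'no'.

Current gcd = 1
gcd of all OTHER numbers (without N[3]=57): gcd([28, 60, 52]) = 4
The new gcd after any change is gcd(4, new_value).
This can be at most 4.
Since 4 > old gcd 1, the gcd CAN increase (e.g., set N[3] = 4).

Answer: yes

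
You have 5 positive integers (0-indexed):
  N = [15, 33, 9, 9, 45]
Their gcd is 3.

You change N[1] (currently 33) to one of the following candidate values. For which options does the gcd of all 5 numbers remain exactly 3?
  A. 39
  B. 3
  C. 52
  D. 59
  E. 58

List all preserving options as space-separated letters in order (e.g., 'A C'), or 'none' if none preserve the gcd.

Answer: A B

Derivation:
Old gcd = 3; gcd of others (without N[1]) = 3
New gcd for candidate v: gcd(3, v). Preserves old gcd iff gcd(3, v) = 3.
  Option A: v=39, gcd(3,39)=3 -> preserves
  Option B: v=3, gcd(3,3)=3 -> preserves
  Option C: v=52, gcd(3,52)=1 -> changes
  Option D: v=59, gcd(3,59)=1 -> changes
  Option E: v=58, gcd(3,58)=1 -> changes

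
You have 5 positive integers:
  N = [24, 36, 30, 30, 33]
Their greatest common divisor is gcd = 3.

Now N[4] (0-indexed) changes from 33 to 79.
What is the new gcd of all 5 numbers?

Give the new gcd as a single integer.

Answer: 1

Derivation:
Numbers: [24, 36, 30, 30, 33], gcd = 3
Change: index 4, 33 -> 79
gcd of the OTHER numbers (without index 4): gcd([24, 36, 30, 30]) = 6
New gcd = gcd(g_others, new_val) = gcd(6, 79) = 1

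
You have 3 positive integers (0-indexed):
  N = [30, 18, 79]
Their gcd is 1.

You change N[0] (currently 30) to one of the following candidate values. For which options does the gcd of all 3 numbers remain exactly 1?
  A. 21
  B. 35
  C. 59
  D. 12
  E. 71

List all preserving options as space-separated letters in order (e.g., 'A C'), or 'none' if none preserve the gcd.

Old gcd = 1; gcd of others (without N[0]) = 1
New gcd for candidate v: gcd(1, v). Preserves old gcd iff gcd(1, v) = 1.
  Option A: v=21, gcd(1,21)=1 -> preserves
  Option B: v=35, gcd(1,35)=1 -> preserves
  Option C: v=59, gcd(1,59)=1 -> preserves
  Option D: v=12, gcd(1,12)=1 -> preserves
  Option E: v=71, gcd(1,71)=1 -> preserves

Answer: A B C D E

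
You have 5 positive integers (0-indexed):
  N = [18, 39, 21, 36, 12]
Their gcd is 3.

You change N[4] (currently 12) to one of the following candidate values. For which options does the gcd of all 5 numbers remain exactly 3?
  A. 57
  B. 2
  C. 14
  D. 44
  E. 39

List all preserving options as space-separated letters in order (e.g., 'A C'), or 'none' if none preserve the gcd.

Old gcd = 3; gcd of others (without N[4]) = 3
New gcd for candidate v: gcd(3, v). Preserves old gcd iff gcd(3, v) = 3.
  Option A: v=57, gcd(3,57)=3 -> preserves
  Option B: v=2, gcd(3,2)=1 -> changes
  Option C: v=14, gcd(3,14)=1 -> changes
  Option D: v=44, gcd(3,44)=1 -> changes
  Option E: v=39, gcd(3,39)=3 -> preserves

Answer: A E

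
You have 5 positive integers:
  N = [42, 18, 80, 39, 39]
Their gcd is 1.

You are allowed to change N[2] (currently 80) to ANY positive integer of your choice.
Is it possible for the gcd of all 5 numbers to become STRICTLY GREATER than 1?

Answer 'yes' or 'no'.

Current gcd = 1
gcd of all OTHER numbers (without N[2]=80): gcd([42, 18, 39, 39]) = 3
The new gcd after any change is gcd(3, new_value).
This can be at most 3.
Since 3 > old gcd 1, the gcd CAN increase (e.g., set N[2] = 3).

Answer: yes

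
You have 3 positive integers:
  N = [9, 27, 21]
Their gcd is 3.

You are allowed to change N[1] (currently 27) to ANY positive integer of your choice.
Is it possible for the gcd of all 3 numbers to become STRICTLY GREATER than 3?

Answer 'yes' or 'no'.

Current gcd = 3
gcd of all OTHER numbers (without N[1]=27): gcd([9, 21]) = 3
The new gcd after any change is gcd(3, new_value).
This can be at most 3.
Since 3 = old gcd 3, the gcd can only stay the same or decrease.

Answer: no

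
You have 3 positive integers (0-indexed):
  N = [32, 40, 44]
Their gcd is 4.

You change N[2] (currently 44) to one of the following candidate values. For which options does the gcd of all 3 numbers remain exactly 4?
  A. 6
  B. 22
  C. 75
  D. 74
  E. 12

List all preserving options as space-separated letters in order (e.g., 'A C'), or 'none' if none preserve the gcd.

Answer: E

Derivation:
Old gcd = 4; gcd of others (without N[2]) = 8
New gcd for candidate v: gcd(8, v). Preserves old gcd iff gcd(8, v) = 4.
  Option A: v=6, gcd(8,6)=2 -> changes
  Option B: v=22, gcd(8,22)=2 -> changes
  Option C: v=75, gcd(8,75)=1 -> changes
  Option D: v=74, gcd(8,74)=2 -> changes
  Option E: v=12, gcd(8,12)=4 -> preserves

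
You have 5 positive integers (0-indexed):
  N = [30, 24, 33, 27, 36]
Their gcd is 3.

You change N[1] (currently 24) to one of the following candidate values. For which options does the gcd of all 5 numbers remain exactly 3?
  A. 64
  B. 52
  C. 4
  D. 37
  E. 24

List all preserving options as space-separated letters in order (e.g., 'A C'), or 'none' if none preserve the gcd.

Answer: E

Derivation:
Old gcd = 3; gcd of others (without N[1]) = 3
New gcd for candidate v: gcd(3, v). Preserves old gcd iff gcd(3, v) = 3.
  Option A: v=64, gcd(3,64)=1 -> changes
  Option B: v=52, gcd(3,52)=1 -> changes
  Option C: v=4, gcd(3,4)=1 -> changes
  Option D: v=37, gcd(3,37)=1 -> changes
  Option E: v=24, gcd(3,24)=3 -> preserves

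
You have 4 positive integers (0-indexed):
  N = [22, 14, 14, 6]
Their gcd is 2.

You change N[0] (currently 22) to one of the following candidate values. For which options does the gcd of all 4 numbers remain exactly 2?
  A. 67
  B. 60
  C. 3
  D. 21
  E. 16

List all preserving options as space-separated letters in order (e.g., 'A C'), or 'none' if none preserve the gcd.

Answer: B E

Derivation:
Old gcd = 2; gcd of others (without N[0]) = 2
New gcd for candidate v: gcd(2, v). Preserves old gcd iff gcd(2, v) = 2.
  Option A: v=67, gcd(2,67)=1 -> changes
  Option B: v=60, gcd(2,60)=2 -> preserves
  Option C: v=3, gcd(2,3)=1 -> changes
  Option D: v=21, gcd(2,21)=1 -> changes
  Option E: v=16, gcd(2,16)=2 -> preserves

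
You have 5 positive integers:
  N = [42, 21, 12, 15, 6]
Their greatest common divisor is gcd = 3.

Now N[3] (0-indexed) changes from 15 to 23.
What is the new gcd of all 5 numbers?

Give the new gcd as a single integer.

Numbers: [42, 21, 12, 15, 6], gcd = 3
Change: index 3, 15 -> 23
gcd of the OTHER numbers (without index 3): gcd([42, 21, 12, 6]) = 3
New gcd = gcd(g_others, new_val) = gcd(3, 23) = 1

Answer: 1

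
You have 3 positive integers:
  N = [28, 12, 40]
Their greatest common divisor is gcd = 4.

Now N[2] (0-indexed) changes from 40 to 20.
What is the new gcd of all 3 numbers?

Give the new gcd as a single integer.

Numbers: [28, 12, 40], gcd = 4
Change: index 2, 40 -> 20
gcd of the OTHER numbers (without index 2): gcd([28, 12]) = 4
New gcd = gcd(g_others, new_val) = gcd(4, 20) = 4

Answer: 4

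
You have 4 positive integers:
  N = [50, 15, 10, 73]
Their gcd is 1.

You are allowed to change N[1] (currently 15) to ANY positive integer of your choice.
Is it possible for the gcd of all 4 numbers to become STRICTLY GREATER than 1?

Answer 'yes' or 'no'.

Current gcd = 1
gcd of all OTHER numbers (without N[1]=15): gcd([50, 10, 73]) = 1
The new gcd after any change is gcd(1, new_value).
This can be at most 1.
Since 1 = old gcd 1, the gcd can only stay the same or decrease.

Answer: no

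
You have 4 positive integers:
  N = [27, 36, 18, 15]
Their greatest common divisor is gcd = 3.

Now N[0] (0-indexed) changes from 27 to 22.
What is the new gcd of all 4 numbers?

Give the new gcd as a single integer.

Numbers: [27, 36, 18, 15], gcd = 3
Change: index 0, 27 -> 22
gcd of the OTHER numbers (without index 0): gcd([36, 18, 15]) = 3
New gcd = gcd(g_others, new_val) = gcd(3, 22) = 1

Answer: 1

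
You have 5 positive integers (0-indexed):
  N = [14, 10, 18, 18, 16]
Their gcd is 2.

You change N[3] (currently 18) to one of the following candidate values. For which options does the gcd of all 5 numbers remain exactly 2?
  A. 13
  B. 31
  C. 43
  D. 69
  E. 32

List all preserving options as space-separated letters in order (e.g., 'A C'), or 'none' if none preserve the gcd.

Answer: E

Derivation:
Old gcd = 2; gcd of others (without N[3]) = 2
New gcd for candidate v: gcd(2, v). Preserves old gcd iff gcd(2, v) = 2.
  Option A: v=13, gcd(2,13)=1 -> changes
  Option B: v=31, gcd(2,31)=1 -> changes
  Option C: v=43, gcd(2,43)=1 -> changes
  Option D: v=69, gcd(2,69)=1 -> changes
  Option E: v=32, gcd(2,32)=2 -> preserves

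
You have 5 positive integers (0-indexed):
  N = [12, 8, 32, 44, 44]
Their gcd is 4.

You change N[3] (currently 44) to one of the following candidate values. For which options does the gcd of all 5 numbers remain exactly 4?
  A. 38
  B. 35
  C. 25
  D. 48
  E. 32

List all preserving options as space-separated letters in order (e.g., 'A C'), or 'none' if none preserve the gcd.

Old gcd = 4; gcd of others (without N[3]) = 4
New gcd for candidate v: gcd(4, v). Preserves old gcd iff gcd(4, v) = 4.
  Option A: v=38, gcd(4,38)=2 -> changes
  Option B: v=35, gcd(4,35)=1 -> changes
  Option C: v=25, gcd(4,25)=1 -> changes
  Option D: v=48, gcd(4,48)=4 -> preserves
  Option E: v=32, gcd(4,32)=4 -> preserves

Answer: D E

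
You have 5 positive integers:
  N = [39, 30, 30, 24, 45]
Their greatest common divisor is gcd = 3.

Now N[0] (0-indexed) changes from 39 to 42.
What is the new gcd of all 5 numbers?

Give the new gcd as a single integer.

Numbers: [39, 30, 30, 24, 45], gcd = 3
Change: index 0, 39 -> 42
gcd of the OTHER numbers (without index 0): gcd([30, 30, 24, 45]) = 3
New gcd = gcd(g_others, new_val) = gcd(3, 42) = 3

Answer: 3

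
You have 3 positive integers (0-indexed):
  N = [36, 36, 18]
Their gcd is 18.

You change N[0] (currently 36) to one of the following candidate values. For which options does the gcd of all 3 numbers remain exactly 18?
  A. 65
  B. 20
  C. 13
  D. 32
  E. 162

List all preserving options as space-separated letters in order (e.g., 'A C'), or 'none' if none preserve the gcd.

Old gcd = 18; gcd of others (without N[0]) = 18
New gcd for candidate v: gcd(18, v). Preserves old gcd iff gcd(18, v) = 18.
  Option A: v=65, gcd(18,65)=1 -> changes
  Option B: v=20, gcd(18,20)=2 -> changes
  Option C: v=13, gcd(18,13)=1 -> changes
  Option D: v=32, gcd(18,32)=2 -> changes
  Option E: v=162, gcd(18,162)=18 -> preserves

Answer: E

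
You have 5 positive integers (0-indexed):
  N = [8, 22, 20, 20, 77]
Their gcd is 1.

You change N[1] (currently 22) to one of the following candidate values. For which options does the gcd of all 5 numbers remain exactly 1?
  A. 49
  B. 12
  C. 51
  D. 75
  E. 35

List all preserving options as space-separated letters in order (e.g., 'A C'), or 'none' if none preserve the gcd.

Old gcd = 1; gcd of others (without N[1]) = 1
New gcd for candidate v: gcd(1, v). Preserves old gcd iff gcd(1, v) = 1.
  Option A: v=49, gcd(1,49)=1 -> preserves
  Option B: v=12, gcd(1,12)=1 -> preserves
  Option C: v=51, gcd(1,51)=1 -> preserves
  Option D: v=75, gcd(1,75)=1 -> preserves
  Option E: v=35, gcd(1,35)=1 -> preserves

Answer: A B C D E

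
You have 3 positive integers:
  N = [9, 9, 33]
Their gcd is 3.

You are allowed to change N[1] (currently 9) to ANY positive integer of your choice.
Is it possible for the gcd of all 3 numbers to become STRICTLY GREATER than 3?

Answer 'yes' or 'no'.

Answer: no

Derivation:
Current gcd = 3
gcd of all OTHER numbers (without N[1]=9): gcd([9, 33]) = 3
The new gcd after any change is gcd(3, new_value).
This can be at most 3.
Since 3 = old gcd 3, the gcd can only stay the same or decrease.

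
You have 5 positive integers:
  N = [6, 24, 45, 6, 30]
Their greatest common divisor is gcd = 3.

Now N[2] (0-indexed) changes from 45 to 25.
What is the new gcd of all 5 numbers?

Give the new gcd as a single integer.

Answer: 1

Derivation:
Numbers: [6, 24, 45, 6, 30], gcd = 3
Change: index 2, 45 -> 25
gcd of the OTHER numbers (without index 2): gcd([6, 24, 6, 30]) = 6
New gcd = gcd(g_others, new_val) = gcd(6, 25) = 1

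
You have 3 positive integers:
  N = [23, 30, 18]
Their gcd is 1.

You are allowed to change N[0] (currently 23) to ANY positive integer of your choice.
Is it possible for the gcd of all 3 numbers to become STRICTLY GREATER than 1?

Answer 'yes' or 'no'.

Current gcd = 1
gcd of all OTHER numbers (without N[0]=23): gcd([30, 18]) = 6
The new gcd after any change is gcd(6, new_value).
This can be at most 6.
Since 6 > old gcd 1, the gcd CAN increase (e.g., set N[0] = 6).

Answer: yes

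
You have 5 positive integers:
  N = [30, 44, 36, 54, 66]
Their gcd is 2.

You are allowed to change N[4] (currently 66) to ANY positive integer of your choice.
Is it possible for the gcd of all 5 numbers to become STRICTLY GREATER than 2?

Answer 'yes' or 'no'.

Answer: no

Derivation:
Current gcd = 2
gcd of all OTHER numbers (without N[4]=66): gcd([30, 44, 36, 54]) = 2
The new gcd after any change is gcd(2, new_value).
This can be at most 2.
Since 2 = old gcd 2, the gcd can only stay the same or decrease.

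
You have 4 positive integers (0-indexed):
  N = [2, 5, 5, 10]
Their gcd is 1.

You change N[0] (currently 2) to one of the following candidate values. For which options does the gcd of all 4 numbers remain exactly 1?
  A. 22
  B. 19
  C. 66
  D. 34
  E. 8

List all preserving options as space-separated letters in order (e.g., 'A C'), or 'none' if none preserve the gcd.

Old gcd = 1; gcd of others (without N[0]) = 5
New gcd for candidate v: gcd(5, v). Preserves old gcd iff gcd(5, v) = 1.
  Option A: v=22, gcd(5,22)=1 -> preserves
  Option B: v=19, gcd(5,19)=1 -> preserves
  Option C: v=66, gcd(5,66)=1 -> preserves
  Option D: v=34, gcd(5,34)=1 -> preserves
  Option E: v=8, gcd(5,8)=1 -> preserves

Answer: A B C D E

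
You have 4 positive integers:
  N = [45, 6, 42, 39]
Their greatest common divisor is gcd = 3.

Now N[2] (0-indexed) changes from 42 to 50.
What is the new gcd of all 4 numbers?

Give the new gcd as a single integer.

Answer: 1

Derivation:
Numbers: [45, 6, 42, 39], gcd = 3
Change: index 2, 42 -> 50
gcd of the OTHER numbers (without index 2): gcd([45, 6, 39]) = 3
New gcd = gcd(g_others, new_val) = gcd(3, 50) = 1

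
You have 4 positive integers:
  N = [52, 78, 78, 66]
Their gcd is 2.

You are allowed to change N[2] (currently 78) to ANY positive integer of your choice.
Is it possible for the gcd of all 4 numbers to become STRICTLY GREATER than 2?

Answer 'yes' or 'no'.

Current gcd = 2
gcd of all OTHER numbers (without N[2]=78): gcd([52, 78, 66]) = 2
The new gcd after any change is gcd(2, new_value).
This can be at most 2.
Since 2 = old gcd 2, the gcd can only stay the same or decrease.

Answer: no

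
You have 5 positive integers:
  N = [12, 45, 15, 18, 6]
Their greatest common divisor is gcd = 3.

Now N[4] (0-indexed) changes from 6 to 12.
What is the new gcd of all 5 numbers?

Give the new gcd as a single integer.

Numbers: [12, 45, 15, 18, 6], gcd = 3
Change: index 4, 6 -> 12
gcd of the OTHER numbers (without index 4): gcd([12, 45, 15, 18]) = 3
New gcd = gcd(g_others, new_val) = gcd(3, 12) = 3

Answer: 3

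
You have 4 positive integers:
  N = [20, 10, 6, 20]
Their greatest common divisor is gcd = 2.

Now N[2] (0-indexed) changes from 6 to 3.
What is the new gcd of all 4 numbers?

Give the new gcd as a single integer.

Answer: 1

Derivation:
Numbers: [20, 10, 6, 20], gcd = 2
Change: index 2, 6 -> 3
gcd of the OTHER numbers (without index 2): gcd([20, 10, 20]) = 10
New gcd = gcd(g_others, new_val) = gcd(10, 3) = 1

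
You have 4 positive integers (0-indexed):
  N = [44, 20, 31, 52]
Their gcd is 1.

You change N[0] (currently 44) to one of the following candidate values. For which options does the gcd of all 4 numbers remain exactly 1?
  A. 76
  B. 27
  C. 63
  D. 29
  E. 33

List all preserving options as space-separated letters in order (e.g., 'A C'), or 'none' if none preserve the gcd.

Answer: A B C D E

Derivation:
Old gcd = 1; gcd of others (without N[0]) = 1
New gcd for candidate v: gcd(1, v). Preserves old gcd iff gcd(1, v) = 1.
  Option A: v=76, gcd(1,76)=1 -> preserves
  Option B: v=27, gcd(1,27)=1 -> preserves
  Option C: v=63, gcd(1,63)=1 -> preserves
  Option D: v=29, gcd(1,29)=1 -> preserves
  Option E: v=33, gcd(1,33)=1 -> preserves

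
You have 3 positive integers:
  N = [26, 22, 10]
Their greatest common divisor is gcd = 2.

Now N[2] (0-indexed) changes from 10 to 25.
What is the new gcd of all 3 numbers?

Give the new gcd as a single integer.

Numbers: [26, 22, 10], gcd = 2
Change: index 2, 10 -> 25
gcd of the OTHER numbers (without index 2): gcd([26, 22]) = 2
New gcd = gcd(g_others, new_val) = gcd(2, 25) = 1

Answer: 1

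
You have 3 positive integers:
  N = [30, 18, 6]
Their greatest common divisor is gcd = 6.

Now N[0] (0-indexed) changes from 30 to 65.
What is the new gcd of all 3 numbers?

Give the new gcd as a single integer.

Answer: 1

Derivation:
Numbers: [30, 18, 6], gcd = 6
Change: index 0, 30 -> 65
gcd of the OTHER numbers (without index 0): gcd([18, 6]) = 6
New gcd = gcd(g_others, new_val) = gcd(6, 65) = 1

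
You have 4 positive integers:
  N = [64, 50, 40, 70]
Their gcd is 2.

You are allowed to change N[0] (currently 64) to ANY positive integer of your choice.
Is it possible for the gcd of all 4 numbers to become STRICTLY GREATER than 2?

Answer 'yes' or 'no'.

Current gcd = 2
gcd of all OTHER numbers (without N[0]=64): gcd([50, 40, 70]) = 10
The new gcd after any change is gcd(10, new_value).
This can be at most 10.
Since 10 > old gcd 2, the gcd CAN increase (e.g., set N[0] = 10).

Answer: yes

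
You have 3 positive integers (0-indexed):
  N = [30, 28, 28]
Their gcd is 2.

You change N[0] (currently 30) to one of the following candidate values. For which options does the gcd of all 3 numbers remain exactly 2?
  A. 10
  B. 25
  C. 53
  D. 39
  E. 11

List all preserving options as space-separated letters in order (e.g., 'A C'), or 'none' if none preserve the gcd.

Answer: A

Derivation:
Old gcd = 2; gcd of others (without N[0]) = 28
New gcd for candidate v: gcd(28, v). Preserves old gcd iff gcd(28, v) = 2.
  Option A: v=10, gcd(28,10)=2 -> preserves
  Option B: v=25, gcd(28,25)=1 -> changes
  Option C: v=53, gcd(28,53)=1 -> changes
  Option D: v=39, gcd(28,39)=1 -> changes
  Option E: v=11, gcd(28,11)=1 -> changes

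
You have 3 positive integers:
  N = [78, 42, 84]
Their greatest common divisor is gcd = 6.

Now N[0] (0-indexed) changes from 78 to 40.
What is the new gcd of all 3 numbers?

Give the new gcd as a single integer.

Answer: 2

Derivation:
Numbers: [78, 42, 84], gcd = 6
Change: index 0, 78 -> 40
gcd of the OTHER numbers (without index 0): gcd([42, 84]) = 42
New gcd = gcd(g_others, new_val) = gcd(42, 40) = 2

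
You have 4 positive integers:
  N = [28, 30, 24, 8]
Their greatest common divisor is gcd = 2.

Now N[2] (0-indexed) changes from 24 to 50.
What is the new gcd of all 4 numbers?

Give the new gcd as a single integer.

Numbers: [28, 30, 24, 8], gcd = 2
Change: index 2, 24 -> 50
gcd of the OTHER numbers (without index 2): gcd([28, 30, 8]) = 2
New gcd = gcd(g_others, new_val) = gcd(2, 50) = 2

Answer: 2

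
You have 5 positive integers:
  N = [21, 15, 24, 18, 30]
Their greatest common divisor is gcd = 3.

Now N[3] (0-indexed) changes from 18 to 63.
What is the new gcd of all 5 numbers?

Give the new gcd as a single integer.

Answer: 3

Derivation:
Numbers: [21, 15, 24, 18, 30], gcd = 3
Change: index 3, 18 -> 63
gcd of the OTHER numbers (without index 3): gcd([21, 15, 24, 30]) = 3
New gcd = gcd(g_others, new_val) = gcd(3, 63) = 3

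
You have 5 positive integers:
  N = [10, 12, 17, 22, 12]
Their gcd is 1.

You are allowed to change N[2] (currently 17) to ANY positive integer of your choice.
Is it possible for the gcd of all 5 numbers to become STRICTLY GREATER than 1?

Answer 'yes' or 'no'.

Current gcd = 1
gcd of all OTHER numbers (without N[2]=17): gcd([10, 12, 22, 12]) = 2
The new gcd after any change is gcd(2, new_value).
This can be at most 2.
Since 2 > old gcd 1, the gcd CAN increase (e.g., set N[2] = 2).

Answer: yes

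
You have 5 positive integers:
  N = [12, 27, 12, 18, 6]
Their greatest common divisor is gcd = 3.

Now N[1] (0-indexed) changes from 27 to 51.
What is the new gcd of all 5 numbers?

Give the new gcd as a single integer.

Answer: 3

Derivation:
Numbers: [12, 27, 12, 18, 6], gcd = 3
Change: index 1, 27 -> 51
gcd of the OTHER numbers (without index 1): gcd([12, 12, 18, 6]) = 6
New gcd = gcd(g_others, new_val) = gcd(6, 51) = 3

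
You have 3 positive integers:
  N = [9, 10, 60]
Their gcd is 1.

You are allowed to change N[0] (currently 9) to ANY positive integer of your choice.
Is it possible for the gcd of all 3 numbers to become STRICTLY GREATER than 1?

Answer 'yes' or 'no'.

Answer: yes

Derivation:
Current gcd = 1
gcd of all OTHER numbers (without N[0]=9): gcd([10, 60]) = 10
The new gcd after any change is gcd(10, new_value).
This can be at most 10.
Since 10 > old gcd 1, the gcd CAN increase (e.g., set N[0] = 10).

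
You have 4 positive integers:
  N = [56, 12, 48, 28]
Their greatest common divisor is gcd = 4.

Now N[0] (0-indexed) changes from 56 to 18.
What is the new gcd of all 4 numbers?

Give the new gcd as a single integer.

Answer: 2

Derivation:
Numbers: [56, 12, 48, 28], gcd = 4
Change: index 0, 56 -> 18
gcd of the OTHER numbers (without index 0): gcd([12, 48, 28]) = 4
New gcd = gcd(g_others, new_val) = gcd(4, 18) = 2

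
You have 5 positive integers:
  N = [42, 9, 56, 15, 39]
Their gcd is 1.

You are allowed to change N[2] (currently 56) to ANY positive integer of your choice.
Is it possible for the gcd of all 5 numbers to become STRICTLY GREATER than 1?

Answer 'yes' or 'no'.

Answer: yes

Derivation:
Current gcd = 1
gcd of all OTHER numbers (without N[2]=56): gcd([42, 9, 15, 39]) = 3
The new gcd after any change is gcd(3, new_value).
This can be at most 3.
Since 3 > old gcd 1, the gcd CAN increase (e.g., set N[2] = 3).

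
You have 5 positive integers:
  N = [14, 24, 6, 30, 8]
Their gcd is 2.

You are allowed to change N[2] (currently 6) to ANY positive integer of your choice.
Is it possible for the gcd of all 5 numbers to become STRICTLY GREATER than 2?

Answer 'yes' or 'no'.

Current gcd = 2
gcd of all OTHER numbers (without N[2]=6): gcd([14, 24, 30, 8]) = 2
The new gcd after any change is gcd(2, new_value).
This can be at most 2.
Since 2 = old gcd 2, the gcd can only stay the same or decrease.

Answer: no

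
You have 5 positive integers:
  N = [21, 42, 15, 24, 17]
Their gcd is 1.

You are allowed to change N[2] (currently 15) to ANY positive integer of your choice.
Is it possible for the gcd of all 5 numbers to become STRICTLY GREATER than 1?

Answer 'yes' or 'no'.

Current gcd = 1
gcd of all OTHER numbers (without N[2]=15): gcd([21, 42, 24, 17]) = 1
The new gcd after any change is gcd(1, new_value).
This can be at most 1.
Since 1 = old gcd 1, the gcd can only stay the same or decrease.

Answer: no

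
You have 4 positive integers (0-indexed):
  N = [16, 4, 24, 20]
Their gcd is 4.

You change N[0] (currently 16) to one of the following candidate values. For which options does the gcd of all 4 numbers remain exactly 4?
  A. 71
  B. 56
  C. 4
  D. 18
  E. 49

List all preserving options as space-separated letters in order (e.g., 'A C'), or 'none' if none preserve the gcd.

Old gcd = 4; gcd of others (without N[0]) = 4
New gcd for candidate v: gcd(4, v). Preserves old gcd iff gcd(4, v) = 4.
  Option A: v=71, gcd(4,71)=1 -> changes
  Option B: v=56, gcd(4,56)=4 -> preserves
  Option C: v=4, gcd(4,4)=4 -> preserves
  Option D: v=18, gcd(4,18)=2 -> changes
  Option E: v=49, gcd(4,49)=1 -> changes

Answer: B C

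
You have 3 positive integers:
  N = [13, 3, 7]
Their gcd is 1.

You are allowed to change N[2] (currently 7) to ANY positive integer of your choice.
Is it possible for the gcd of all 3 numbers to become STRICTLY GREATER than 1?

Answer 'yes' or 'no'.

Current gcd = 1
gcd of all OTHER numbers (without N[2]=7): gcd([13, 3]) = 1
The new gcd after any change is gcd(1, new_value).
This can be at most 1.
Since 1 = old gcd 1, the gcd can only stay the same or decrease.

Answer: no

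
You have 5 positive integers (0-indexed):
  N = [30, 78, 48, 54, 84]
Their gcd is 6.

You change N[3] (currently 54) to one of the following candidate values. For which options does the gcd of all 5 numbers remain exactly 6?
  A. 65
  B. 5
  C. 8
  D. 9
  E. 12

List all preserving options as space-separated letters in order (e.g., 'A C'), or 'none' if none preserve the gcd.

Old gcd = 6; gcd of others (without N[3]) = 6
New gcd for candidate v: gcd(6, v). Preserves old gcd iff gcd(6, v) = 6.
  Option A: v=65, gcd(6,65)=1 -> changes
  Option B: v=5, gcd(6,5)=1 -> changes
  Option C: v=8, gcd(6,8)=2 -> changes
  Option D: v=9, gcd(6,9)=3 -> changes
  Option E: v=12, gcd(6,12)=6 -> preserves

Answer: E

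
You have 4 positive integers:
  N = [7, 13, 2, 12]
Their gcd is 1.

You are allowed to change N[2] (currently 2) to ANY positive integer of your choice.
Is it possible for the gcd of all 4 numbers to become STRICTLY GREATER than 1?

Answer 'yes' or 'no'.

Current gcd = 1
gcd of all OTHER numbers (without N[2]=2): gcd([7, 13, 12]) = 1
The new gcd after any change is gcd(1, new_value).
This can be at most 1.
Since 1 = old gcd 1, the gcd can only stay the same or decrease.

Answer: no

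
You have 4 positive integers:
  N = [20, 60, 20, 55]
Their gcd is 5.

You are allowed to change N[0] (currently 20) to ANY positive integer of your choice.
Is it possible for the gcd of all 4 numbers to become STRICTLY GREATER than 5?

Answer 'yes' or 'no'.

Answer: no

Derivation:
Current gcd = 5
gcd of all OTHER numbers (without N[0]=20): gcd([60, 20, 55]) = 5
The new gcd after any change is gcd(5, new_value).
This can be at most 5.
Since 5 = old gcd 5, the gcd can only stay the same or decrease.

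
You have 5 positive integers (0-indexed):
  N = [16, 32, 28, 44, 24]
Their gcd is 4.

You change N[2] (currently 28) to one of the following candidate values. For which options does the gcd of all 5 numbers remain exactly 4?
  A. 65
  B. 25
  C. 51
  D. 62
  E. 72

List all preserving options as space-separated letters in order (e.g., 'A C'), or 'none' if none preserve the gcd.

Old gcd = 4; gcd of others (without N[2]) = 4
New gcd for candidate v: gcd(4, v). Preserves old gcd iff gcd(4, v) = 4.
  Option A: v=65, gcd(4,65)=1 -> changes
  Option B: v=25, gcd(4,25)=1 -> changes
  Option C: v=51, gcd(4,51)=1 -> changes
  Option D: v=62, gcd(4,62)=2 -> changes
  Option E: v=72, gcd(4,72)=4 -> preserves

Answer: E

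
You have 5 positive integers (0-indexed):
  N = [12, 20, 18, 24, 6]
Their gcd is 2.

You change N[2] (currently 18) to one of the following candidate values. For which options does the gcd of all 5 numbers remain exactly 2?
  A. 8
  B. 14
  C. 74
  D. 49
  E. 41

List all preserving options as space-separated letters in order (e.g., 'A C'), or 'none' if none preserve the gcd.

Answer: A B C

Derivation:
Old gcd = 2; gcd of others (without N[2]) = 2
New gcd for candidate v: gcd(2, v). Preserves old gcd iff gcd(2, v) = 2.
  Option A: v=8, gcd(2,8)=2 -> preserves
  Option B: v=14, gcd(2,14)=2 -> preserves
  Option C: v=74, gcd(2,74)=2 -> preserves
  Option D: v=49, gcd(2,49)=1 -> changes
  Option E: v=41, gcd(2,41)=1 -> changes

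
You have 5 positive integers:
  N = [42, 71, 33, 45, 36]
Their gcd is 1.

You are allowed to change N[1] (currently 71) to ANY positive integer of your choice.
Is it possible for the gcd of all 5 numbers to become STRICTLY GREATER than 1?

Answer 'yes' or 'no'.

Answer: yes

Derivation:
Current gcd = 1
gcd of all OTHER numbers (without N[1]=71): gcd([42, 33, 45, 36]) = 3
The new gcd after any change is gcd(3, new_value).
This can be at most 3.
Since 3 > old gcd 1, the gcd CAN increase (e.g., set N[1] = 3).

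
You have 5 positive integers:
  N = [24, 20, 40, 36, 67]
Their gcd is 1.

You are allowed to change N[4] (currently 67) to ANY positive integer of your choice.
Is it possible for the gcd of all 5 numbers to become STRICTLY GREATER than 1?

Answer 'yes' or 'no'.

Current gcd = 1
gcd of all OTHER numbers (without N[4]=67): gcd([24, 20, 40, 36]) = 4
The new gcd after any change is gcd(4, new_value).
This can be at most 4.
Since 4 > old gcd 1, the gcd CAN increase (e.g., set N[4] = 4).

Answer: yes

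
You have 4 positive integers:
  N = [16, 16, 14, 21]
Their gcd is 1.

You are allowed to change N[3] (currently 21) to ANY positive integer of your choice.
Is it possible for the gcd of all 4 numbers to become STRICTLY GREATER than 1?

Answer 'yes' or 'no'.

Answer: yes

Derivation:
Current gcd = 1
gcd of all OTHER numbers (without N[3]=21): gcd([16, 16, 14]) = 2
The new gcd after any change is gcd(2, new_value).
This can be at most 2.
Since 2 > old gcd 1, the gcd CAN increase (e.g., set N[3] = 2).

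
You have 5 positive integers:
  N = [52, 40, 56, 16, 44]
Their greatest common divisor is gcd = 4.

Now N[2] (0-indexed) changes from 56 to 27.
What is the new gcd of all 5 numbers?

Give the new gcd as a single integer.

Numbers: [52, 40, 56, 16, 44], gcd = 4
Change: index 2, 56 -> 27
gcd of the OTHER numbers (without index 2): gcd([52, 40, 16, 44]) = 4
New gcd = gcd(g_others, new_val) = gcd(4, 27) = 1

Answer: 1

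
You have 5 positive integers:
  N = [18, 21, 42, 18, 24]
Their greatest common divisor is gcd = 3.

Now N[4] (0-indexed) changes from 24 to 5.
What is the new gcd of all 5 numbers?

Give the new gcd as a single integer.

Answer: 1

Derivation:
Numbers: [18, 21, 42, 18, 24], gcd = 3
Change: index 4, 24 -> 5
gcd of the OTHER numbers (without index 4): gcd([18, 21, 42, 18]) = 3
New gcd = gcd(g_others, new_val) = gcd(3, 5) = 1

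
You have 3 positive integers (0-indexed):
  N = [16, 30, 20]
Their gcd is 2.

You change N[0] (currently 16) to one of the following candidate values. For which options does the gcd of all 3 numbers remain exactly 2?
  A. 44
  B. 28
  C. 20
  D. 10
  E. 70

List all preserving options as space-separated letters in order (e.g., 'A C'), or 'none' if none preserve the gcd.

Answer: A B

Derivation:
Old gcd = 2; gcd of others (without N[0]) = 10
New gcd for candidate v: gcd(10, v). Preserves old gcd iff gcd(10, v) = 2.
  Option A: v=44, gcd(10,44)=2 -> preserves
  Option B: v=28, gcd(10,28)=2 -> preserves
  Option C: v=20, gcd(10,20)=10 -> changes
  Option D: v=10, gcd(10,10)=10 -> changes
  Option E: v=70, gcd(10,70)=10 -> changes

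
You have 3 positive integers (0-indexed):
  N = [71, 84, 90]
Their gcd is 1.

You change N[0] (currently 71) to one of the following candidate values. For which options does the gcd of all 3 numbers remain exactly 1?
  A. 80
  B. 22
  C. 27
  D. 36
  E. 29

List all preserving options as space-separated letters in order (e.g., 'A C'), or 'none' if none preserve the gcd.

Old gcd = 1; gcd of others (without N[0]) = 6
New gcd for candidate v: gcd(6, v). Preserves old gcd iff gcd(6, v) = 1.
  Option A: v=80, gcd(6,80)=2 -> changes
  Option B: v=22, gcd(6,22)=2 -> changes
  Option C: v=27, gcd(6,27)=3 -> changes
  Option D: v=36, gcd(6,36)=6 -> changes
  Option E: v=29, gcd(6,29)=1 -> preserves

Answer: E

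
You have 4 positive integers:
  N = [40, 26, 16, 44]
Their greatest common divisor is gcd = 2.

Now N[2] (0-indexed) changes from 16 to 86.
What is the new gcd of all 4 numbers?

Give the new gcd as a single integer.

Numbers: [40, 26, 16, 44], gcd = 2
Change: index 2, 16 -> 86
gcd of the OTHER numbers (without index 2): gcd([40, 26, 44]) = 2
New gcd = gcd(g_others, new_val) = gcd(2, 86) = 2

Answer: 2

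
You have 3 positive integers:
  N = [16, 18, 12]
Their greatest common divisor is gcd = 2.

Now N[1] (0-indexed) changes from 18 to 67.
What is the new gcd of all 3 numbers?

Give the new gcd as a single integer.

Answer: 1

Derivation:
Numbers: [16, 18, 12], gcd = 2
Change: index 1, 18 -> 67
gcd of the OTHER numbers (without index 1): gcd([16, 12]) = 4
New gcd = gcd(g_others, new_val) = gcd(4, 67) = 1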